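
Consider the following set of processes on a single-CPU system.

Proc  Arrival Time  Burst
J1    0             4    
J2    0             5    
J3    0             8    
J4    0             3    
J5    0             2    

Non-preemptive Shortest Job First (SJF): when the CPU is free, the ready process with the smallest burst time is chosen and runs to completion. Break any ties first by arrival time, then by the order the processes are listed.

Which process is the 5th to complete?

J3

Timeline: | J5 0-2 | J4 2-5 | J1 5-9 | J2 9-14 | J3 14-22 |
Completion: J1=9  J2=14  J3=22  J4=5  J5=2
Turnaround (C−A): J1=9  J2=14  J3=22  J4=5  J5=2
Finish order: J5 → J4 → J1 → J2 → J3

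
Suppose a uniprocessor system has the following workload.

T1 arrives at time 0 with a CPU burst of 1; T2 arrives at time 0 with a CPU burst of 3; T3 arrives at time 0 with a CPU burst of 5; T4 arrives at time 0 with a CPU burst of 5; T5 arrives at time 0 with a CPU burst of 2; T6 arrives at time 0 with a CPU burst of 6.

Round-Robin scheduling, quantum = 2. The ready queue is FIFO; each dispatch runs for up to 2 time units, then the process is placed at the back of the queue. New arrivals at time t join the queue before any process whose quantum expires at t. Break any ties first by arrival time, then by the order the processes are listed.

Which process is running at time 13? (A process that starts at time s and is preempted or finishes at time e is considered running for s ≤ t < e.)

Schedule: | T1 0-1 | T2 1-3 | T3 3-5 | T4 5-7 | T5 7-9 | T6 9-11 | T2 11-12 | T3 12-14 | T4 14-16 | T6 16-18 | T3 18-19 | T4 19-20 | T6 20-22 |
Completion: T1=1  T2=12  T3=19  T4=20  T5=9  T6=22

T3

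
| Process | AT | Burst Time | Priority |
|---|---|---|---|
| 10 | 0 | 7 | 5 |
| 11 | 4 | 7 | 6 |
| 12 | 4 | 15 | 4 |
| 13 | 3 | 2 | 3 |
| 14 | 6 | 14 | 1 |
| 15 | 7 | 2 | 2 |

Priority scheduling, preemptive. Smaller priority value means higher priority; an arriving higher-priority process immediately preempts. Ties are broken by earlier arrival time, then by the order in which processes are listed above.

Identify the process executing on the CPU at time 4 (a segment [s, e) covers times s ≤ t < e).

13

Timeline: | 10 0-3 | 13 3-5 | 12 5-6 | 14 6-20 | 15 20-22 | 12 22-36 | 10 36-40 | 11 40-47 |
Completion: 10=40  11=47  12=36  13=5  14=20  15=22
Turnaround (C−A): 10=40  11=43  12=32  13=2  14=14  15=15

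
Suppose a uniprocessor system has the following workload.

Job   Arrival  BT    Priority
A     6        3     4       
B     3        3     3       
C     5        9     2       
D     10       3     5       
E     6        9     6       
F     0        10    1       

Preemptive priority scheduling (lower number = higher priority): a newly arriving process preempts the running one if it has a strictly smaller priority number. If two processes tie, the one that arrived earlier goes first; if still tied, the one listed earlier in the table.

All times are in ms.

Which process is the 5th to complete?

D

Schedule: | F 0-10 | C 10-19 | B 19-22 | A 22-25 | D 25-28 | E 28-37 |
Completion: A=25  B=22  C=19  D=28  E=37  F=10
Finish order: F → C → B → A → D → E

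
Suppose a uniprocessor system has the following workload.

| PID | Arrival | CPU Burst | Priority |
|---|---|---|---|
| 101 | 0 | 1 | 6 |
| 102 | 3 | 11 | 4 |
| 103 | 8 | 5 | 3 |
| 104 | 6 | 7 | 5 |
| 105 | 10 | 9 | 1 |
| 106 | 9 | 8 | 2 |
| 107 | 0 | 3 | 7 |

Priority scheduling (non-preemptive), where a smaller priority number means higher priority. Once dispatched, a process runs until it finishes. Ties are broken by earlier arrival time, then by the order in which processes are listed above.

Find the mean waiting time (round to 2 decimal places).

11.00

Timeline: | 101 0-1 | 107 1-4 | 102 4-15 | 105 15-24 | 106 24-32 | 103 32-37 | 104 37-44 |
Completion: 101=1  102=15  103=37  104=44  105=24  106=32  107=4
Turnaround (C−A): 101=1  102=12  103=29  104=38  105=14  106=23  107=4
Waiting times: 101=0, 102=1, 103=24, 104=31, 105=5, 106=15, 107=1
Average waiting = (0+1+24+31+5+15+1) / 7 = 77/7 = 11.00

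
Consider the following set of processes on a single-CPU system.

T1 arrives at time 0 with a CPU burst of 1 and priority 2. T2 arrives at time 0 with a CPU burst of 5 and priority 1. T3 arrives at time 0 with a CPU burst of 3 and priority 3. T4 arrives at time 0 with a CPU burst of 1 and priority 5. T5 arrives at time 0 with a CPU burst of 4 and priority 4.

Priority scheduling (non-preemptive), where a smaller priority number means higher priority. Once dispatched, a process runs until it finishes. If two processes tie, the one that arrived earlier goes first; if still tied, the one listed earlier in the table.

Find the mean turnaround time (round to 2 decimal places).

9.40

Schedule: | T2 0-5 | T1 5-6 | T3 6-9 | T5 9-13 | T4 13-14 |
Completion: T1=6  T2=5  T3=9  T4=14  T5=13
Turnaround (C−A): T1=6  T2=5  T3=9  T4=14  T5=13
Turnaround times: T1=6, T2=5, T3=9, T4=14, T5=13
Average turnaround = (6+5+9+14+13) / 5 = 47/5 = 9.40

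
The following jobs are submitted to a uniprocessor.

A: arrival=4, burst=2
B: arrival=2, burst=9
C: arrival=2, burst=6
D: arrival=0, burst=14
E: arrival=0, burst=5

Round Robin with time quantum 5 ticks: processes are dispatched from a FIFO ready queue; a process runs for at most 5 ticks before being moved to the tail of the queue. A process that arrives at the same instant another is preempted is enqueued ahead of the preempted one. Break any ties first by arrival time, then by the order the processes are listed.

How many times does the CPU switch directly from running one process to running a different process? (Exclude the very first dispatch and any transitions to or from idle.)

Gantt: | D 0-5 | E 5-10 | B 10-15 | C 15-20 | A 20-22 | D 22-27 | B 27-31 | C 31-32 | D 32-36 |
Completion: A=22  B=31  C=32  D=36  E=10
Turnaround (C−A): A=18  B=29  C=30  D=36  E=10

8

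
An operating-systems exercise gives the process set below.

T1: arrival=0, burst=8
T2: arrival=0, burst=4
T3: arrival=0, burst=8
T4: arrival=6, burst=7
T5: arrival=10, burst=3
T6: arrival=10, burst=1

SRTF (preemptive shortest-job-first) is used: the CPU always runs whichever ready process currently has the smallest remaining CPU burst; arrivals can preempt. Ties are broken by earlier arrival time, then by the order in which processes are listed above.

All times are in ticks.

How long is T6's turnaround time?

1

Timeline: | T2 0-4 | T1 4-10 | T6 10-11 | T1 11-13 | T5 13-16 | T4 16-23 | T3 23-31 |
Completion: T1=13  T2=4  T3=31  T4=23  T5=16  T6=11
Turnaround(T6) = completion − arrival = 11 − 10 = 1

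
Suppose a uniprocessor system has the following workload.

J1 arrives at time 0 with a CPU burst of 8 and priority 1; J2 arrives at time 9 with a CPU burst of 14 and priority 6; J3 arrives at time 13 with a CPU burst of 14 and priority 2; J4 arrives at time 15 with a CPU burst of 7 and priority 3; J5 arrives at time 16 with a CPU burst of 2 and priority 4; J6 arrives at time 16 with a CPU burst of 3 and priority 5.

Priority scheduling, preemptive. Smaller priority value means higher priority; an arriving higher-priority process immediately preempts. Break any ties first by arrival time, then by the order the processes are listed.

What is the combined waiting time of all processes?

Timeline: | J1 0-8 | idle 8-9 | J2 9-13 | J3 13-27 | J4 27-34 | J5 34-36 | J6 36-39 | J2 39-49 |
Completion: J1=8  J2=49  J3=27  J4=34  J5=36  J6=39
Waiting = turnaround − burst: J1=0, J2=26, J3=0, J4=12, J5=18, J6=20
Total waiting = 0 + 26 + 0 + 12 + 18 + 20 = 76

76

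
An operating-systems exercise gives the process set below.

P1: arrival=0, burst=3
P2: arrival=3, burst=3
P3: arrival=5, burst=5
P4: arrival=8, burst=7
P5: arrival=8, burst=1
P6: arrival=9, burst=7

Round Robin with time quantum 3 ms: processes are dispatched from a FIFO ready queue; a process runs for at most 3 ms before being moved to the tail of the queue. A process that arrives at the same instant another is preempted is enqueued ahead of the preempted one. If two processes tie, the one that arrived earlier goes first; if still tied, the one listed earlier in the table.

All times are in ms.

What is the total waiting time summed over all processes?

32

Timeline: | P1 0-3 | P2 3-6 | P3 6-9 | P4 9-12 | P5 12-13 | P6 13-16 | P3 16-18 | P4 18-21 | P6 21-24 | P4 24-25 | P6 25-26 |
Completion: P1=3  P2=6  P3=18  P4=25  P5=13  P6=26
Turnaround (C−A): P1=3  P2=3  P3=13  P4=17  P5=5  P6=17
Waiting = turnaround − burst: P1=0, P2=0, P3=8, P4=10, P5=4, P6=10
Total waiting = 0 + 0 + 8 + 10 + 4 + 10 = 32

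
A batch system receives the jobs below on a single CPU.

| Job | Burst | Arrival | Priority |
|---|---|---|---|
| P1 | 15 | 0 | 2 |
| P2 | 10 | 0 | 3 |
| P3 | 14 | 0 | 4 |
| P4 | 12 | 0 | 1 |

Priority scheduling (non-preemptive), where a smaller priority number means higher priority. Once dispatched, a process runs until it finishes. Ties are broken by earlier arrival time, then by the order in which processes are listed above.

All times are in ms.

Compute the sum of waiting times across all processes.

76

Timeline: | P4 0-12 | P1 12-27 | P2 27-37 | P3 37-51 |
Completion: P1=27  P2=37  P3=51  P4=12
Turnaround (C−A): P1=27  P2=37  P3=51  P4=12
Waiting = turnaround − burst: P1=12, P2=27, P3=37, P4=0
Total waiting = 12 + 27 + 37 + 0 = 76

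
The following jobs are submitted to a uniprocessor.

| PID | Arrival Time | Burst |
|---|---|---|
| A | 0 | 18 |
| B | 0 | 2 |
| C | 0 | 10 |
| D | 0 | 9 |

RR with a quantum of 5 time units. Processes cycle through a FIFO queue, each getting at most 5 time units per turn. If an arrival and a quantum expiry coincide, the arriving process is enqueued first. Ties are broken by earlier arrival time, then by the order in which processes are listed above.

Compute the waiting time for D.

22

Gantt: | A 0-5 | B 5-7 | C 7-12 | D 12-17 | A 17-22 | C 22-27 | D 27-31 | A 31-39 |
Completion: A=39  B=7  C=27  D=31
Turnaround (C−A): A=39  B=7  C=27  D=31
Waiting(D) = turnaround − burst = 31 − 9 = 22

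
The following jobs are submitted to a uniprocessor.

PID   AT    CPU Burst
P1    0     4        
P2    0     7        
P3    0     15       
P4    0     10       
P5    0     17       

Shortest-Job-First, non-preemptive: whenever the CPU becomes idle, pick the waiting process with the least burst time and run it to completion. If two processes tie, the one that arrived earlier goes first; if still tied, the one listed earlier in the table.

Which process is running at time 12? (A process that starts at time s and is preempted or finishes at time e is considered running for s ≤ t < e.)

Timeline: | P1 0-4 | P2 4-11 | P4 11-21 | P3 21-36 | P5 36-53 |
Completion: P1=4  P2=11  P3=36  P4=21  P5=53
Turnaround (C−A): P1=4  P2=11  P3=36  P4=21  P5=53

P4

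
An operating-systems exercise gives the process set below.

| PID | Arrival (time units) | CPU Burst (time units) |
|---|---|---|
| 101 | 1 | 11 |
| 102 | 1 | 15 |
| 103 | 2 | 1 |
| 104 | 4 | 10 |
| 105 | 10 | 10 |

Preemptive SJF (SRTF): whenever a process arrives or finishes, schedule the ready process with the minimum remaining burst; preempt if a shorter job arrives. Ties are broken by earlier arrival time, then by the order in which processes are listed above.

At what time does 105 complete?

Gantt: | idle 0-1 | 101 1-2 | 103 2-3 | 101 3-13 | 104 13-23 | 105 23-33 | 102 33-48 |
Completion: 101=13  102=48  103=3  104=23  105=33
Turnaround (C−A): 101=12  102=47  103=1  104=19  105=23

33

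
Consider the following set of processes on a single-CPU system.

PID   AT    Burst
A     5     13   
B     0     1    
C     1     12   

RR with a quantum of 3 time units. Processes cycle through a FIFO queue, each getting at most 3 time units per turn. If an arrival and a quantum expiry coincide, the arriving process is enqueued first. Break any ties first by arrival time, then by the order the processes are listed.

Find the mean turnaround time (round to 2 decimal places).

Gantt: | B 0-1 | C 1-7 | A 7-10 | C 10-13 | A 13-16 | C 16-19 | A 19-26 |
Completion: A=26  B=1  C=19
Turnaround (C−A): A=21  B=1  C=18
Turnaround times: A=21, B=1, C=18
Average turnaround = (21+1+18) / 3 = 40/3 = 13.33

13.33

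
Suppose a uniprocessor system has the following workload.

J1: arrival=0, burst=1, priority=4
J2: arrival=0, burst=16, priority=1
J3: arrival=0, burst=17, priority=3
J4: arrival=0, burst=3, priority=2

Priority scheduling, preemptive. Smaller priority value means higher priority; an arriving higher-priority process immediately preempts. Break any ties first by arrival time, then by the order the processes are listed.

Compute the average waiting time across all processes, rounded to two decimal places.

Gantt: | J2 0-16 | J4 16-19 | J3 19-36 | J1 36-37 |
Completion: J1=37  J2=16  J3=36  J4=19
Waiting times: J1=36, J2=0, J3=19, J4=16
Average waiting = (36+0+19+16) / 4 = 71/4 = 17.75

17.75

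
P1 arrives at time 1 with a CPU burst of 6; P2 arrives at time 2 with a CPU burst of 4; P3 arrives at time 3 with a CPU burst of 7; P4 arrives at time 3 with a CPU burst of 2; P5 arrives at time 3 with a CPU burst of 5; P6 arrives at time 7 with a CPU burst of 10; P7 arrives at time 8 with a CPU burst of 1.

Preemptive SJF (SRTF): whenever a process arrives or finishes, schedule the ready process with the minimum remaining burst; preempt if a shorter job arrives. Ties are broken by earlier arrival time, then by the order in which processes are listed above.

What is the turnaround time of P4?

2

Schedule: | idle 0-1 | P1 1-2 | P2 2-3 | P4 3-5 | P2 5-8 | P7 8-9 | P1 9-14 | P5 14-19 | P3 19-26 | P6 26-36 |
Completion: P1=14  P2=8  P3=26  P4=5  P5=19  P6=36  P7=9
Turnaround(P4) = completion − arrival = 5 − 3 = 2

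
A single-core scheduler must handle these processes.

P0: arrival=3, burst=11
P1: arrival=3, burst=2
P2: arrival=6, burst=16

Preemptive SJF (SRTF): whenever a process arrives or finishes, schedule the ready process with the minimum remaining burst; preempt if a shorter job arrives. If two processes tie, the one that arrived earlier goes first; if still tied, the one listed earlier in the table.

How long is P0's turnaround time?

Gantt: | idle 0-3 | P1 3-5 | P0 5-16 | P2 16-32 |
Completion: P0=16  P1=5  P2=32
Turnaround (C−A): P0=13  P1=2  P2=26
Turnaround(P0) = completion − arrival = 16 − 3 = 13

13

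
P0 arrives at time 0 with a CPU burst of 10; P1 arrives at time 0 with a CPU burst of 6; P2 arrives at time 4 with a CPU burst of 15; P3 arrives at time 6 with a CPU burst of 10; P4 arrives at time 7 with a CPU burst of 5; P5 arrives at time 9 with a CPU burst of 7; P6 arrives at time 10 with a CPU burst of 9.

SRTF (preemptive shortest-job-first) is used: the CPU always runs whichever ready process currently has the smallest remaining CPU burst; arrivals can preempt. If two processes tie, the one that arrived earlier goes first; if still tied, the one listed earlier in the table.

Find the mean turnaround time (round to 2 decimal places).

25.00

Gantt: | P1 0-6 | P0 6-7 | P4 7-12 | P5 12-19 | P0 19-28 | P6 28-37 | P3 37-47 | P2 47-62 |
Completion: P0=28  P1=6  P2=62  P3=47  P4=12  P5=19  P6=37
Turnaround times: P0=28, P1=6, P2=58, P3=41, P4=5, P5=10, P6=27
Average turnaround = (28+6+58+41+5+10+27) / 7 = 175/7 = 25.00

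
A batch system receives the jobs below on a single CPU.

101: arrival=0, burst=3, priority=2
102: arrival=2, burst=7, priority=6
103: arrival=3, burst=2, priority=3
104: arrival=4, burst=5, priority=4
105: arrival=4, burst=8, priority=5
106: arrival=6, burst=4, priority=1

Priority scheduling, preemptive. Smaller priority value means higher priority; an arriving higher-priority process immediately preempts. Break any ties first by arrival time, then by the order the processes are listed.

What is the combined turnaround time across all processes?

Gantt: | 101 0-3 | 103 3-5 | 104 5-6 | 106 6-10 | 104 10-14 | 105 14-22 | 102 22-29 |
Completion: 101=3  102=29  103=5  104=14  105=22  106=10
Turnaround = completion − arrival: 101=3, 102=27, 103=2, 104=10, 105=18, 106=4
Total turnaround = 3 + 27 + 2 + 10 + 18 + 4 = 64

64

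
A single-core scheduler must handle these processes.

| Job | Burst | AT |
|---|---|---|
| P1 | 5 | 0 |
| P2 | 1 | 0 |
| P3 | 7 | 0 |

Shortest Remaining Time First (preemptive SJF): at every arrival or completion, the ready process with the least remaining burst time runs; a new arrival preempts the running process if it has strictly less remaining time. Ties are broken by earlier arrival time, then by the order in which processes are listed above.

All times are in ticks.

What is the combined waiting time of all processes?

7

Gantt: | P2 0-1 | P1 1-6 | P3 6-13 |
Completion: P1=6  P2=1  P3=13
Waiting = turnaround − burst: P1=1, P2=0, P3=6
Total waiting = 1 + 0 + 6 = 7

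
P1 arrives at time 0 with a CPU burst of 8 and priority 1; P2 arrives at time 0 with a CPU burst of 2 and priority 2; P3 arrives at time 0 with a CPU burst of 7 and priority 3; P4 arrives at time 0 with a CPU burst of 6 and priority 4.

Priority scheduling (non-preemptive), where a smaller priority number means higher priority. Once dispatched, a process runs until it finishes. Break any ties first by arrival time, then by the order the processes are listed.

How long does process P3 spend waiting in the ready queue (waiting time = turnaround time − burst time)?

10

Gantt: | P1 0-8 | P2 8-10 | P3 10-17 | P4 17-23 |
Completion: P1=8  P2=10  P3=17  P4=23
Turnaround (C−A): P1=8  P2=10  P3=17  P4=23
Waiting(P3) = turnaround − burst = 17 − 7 = 10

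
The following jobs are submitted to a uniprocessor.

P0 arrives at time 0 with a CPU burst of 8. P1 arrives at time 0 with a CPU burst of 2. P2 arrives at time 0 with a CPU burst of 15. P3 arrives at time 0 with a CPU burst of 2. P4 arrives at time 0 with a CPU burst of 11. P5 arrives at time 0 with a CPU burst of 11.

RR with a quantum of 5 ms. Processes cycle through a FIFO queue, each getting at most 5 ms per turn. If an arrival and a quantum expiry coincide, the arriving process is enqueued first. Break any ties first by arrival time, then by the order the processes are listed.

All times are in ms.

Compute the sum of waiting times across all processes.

143

Schedule: | P0 0-5 | P1 5-7 | P2 7-12 | P3 12-14 | P4 14-19 | P5 19-24 | P0 24-27 | P2 27-32 | P4 32-37 | P5 37-42 | P2 42-47 | P4 47-48 | P5 48-49 |
Completion: P0=27  P1=7  P2=47  P3=14  P4=48  P5=49
Turnaround (C−A): P0=27  P1=7  P2=47  P3=14  P4=48  P5=49
Waiting = turnaround − burst: P0=19, P1=5, P2=32, P3=12, P4=37, P5=38
Total waiting = 19 + 5 + 32 + 12 + 37 + 38 = 143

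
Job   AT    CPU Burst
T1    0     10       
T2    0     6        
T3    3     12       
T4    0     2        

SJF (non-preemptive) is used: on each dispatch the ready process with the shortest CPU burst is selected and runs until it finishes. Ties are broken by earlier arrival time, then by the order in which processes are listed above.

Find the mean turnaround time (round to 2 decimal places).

Schedule: | T4 0-2 | T2 2-8 | T1 8-18 | T3 18-30 |
Completion: T1=18  T2=8  T3=30  T4=2
Turnaround times: T1=18, T2=8, T3=27, T4=2
Average turnaround = (18+8+27+2) / 4 = 55/4 = 13.75

13.75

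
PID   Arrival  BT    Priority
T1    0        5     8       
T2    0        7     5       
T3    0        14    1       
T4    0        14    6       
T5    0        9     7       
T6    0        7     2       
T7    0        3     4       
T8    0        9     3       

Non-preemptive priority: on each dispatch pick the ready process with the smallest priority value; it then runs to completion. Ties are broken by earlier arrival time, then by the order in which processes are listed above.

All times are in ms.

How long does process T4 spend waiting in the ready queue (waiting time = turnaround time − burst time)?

40

Schedule: | T3 0-14 | T6 14-21 | T8 21-30 | T7 30-33 | T2 33-40 | T4 40-54 | T5 54-63 | T1 63-68 |
Completion: T1=68  T2=40  T3=14  T4=54  T5=63  T6=21  T7=33  T8=30
Turnaround (C−A): T1=68  T2=40  T3=14  T4=54  T5=63  T6=21  T7=33  T8=30
Waiting(T4) = turnaround − burst = 54 − 14 = 40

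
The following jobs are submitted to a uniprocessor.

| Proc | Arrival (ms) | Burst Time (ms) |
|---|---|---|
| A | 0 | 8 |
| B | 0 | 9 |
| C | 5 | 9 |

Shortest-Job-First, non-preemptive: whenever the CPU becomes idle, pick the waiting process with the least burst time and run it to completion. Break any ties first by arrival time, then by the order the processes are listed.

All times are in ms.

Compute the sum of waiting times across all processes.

20

Schedule: | A 0-8 | B 8-17 | C 17-26 |
Completion: A=8  B=17  C=26
Turnaround (C−A): A=8  B=17  C=21
Waiting = turnaround − burst: A=0, B=8, C=12
Total waiting = 0 + 8 + 12 = 20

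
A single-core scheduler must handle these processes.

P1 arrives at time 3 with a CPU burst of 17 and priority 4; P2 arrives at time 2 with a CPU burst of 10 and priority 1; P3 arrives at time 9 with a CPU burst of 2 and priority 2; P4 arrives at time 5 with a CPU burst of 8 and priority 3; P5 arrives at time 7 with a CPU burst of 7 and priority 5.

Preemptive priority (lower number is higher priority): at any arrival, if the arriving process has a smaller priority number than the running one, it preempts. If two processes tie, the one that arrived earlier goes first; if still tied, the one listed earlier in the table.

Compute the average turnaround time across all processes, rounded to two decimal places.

Timeline: | idle 0-2 | P2 2-12 | P3 12-14 | P4 14-22 | P1 22-39 | P5 39-46 |
Completion: P1=39  P2=12  P3=14  P4=22  P5=46
Turnaround (C−A): P1=36  P2=10  P3=5  P4=17  P5=39
Turnaround times: P1=36, P2=10, P3=5, P4=17, P5=39
Average turnaround = (36+10+5+17+39) / 5 = 107/5 = 21.40

21.40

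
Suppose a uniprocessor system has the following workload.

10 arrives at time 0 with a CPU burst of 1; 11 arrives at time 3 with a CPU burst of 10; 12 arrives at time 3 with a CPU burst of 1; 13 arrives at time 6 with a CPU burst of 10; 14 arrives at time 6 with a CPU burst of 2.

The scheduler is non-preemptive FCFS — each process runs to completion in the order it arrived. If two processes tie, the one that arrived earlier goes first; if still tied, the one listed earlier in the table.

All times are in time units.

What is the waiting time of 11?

Gantt: | 10 0-1 | idle 1-3 | 11 3-13 | 12 13-14 | 13 14-24 | 14 24-26 |
Completion: 10=1  11=13  12=14  13=24  14=26
Turnaround (C−A): 10=1  11=10  12=11  13=18  14=20
Waiting(11) = turnaround − burst = 10 − 10 = 0

0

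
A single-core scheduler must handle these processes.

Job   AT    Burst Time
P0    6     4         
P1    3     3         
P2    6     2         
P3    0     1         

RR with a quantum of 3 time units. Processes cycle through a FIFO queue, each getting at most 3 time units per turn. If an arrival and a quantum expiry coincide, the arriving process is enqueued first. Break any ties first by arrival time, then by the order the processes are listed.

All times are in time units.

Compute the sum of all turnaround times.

Gantt: | P3 0-1 | idle 1-3 | P1 3-6 | P0 6-9 | P2 9-11 | P0 11-12 |
Completion: P0=12  P1=6  P2=11  P3=1
Turnaround (C−A): P0=6  P1=3  P2=5  P3=1
Turnaround = completion − arrival: P0=6, P1=3, P2=5, P3=1
Total turnaround = 6 + 3 + 5 + 1 = 15

15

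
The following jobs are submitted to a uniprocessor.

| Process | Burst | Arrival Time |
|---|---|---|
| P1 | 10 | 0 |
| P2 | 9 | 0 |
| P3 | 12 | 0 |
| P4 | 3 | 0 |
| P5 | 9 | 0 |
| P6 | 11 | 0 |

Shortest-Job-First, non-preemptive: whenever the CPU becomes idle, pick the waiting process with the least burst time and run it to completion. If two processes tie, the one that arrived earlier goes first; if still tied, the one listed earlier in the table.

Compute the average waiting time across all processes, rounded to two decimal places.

18.17

Timeline: | P4 0-3 | P2 3-12 | P5 12-21 | P1 21-31 | P6 31-42 | P3 42-54 |
Completion: P1=31  P2=12  P3=54  P4=3  P5=21  P6=42
Turnaround (C−A): P1=31  P2=12  P3=54  P4=3  P5=21  P6=42
Waiting times: P1=21, P2=3, P3=42, P4=0, P5=12, P6=31
Average waiting = (21+3+42+0+12+31) / 6 = 109/6 = 18.17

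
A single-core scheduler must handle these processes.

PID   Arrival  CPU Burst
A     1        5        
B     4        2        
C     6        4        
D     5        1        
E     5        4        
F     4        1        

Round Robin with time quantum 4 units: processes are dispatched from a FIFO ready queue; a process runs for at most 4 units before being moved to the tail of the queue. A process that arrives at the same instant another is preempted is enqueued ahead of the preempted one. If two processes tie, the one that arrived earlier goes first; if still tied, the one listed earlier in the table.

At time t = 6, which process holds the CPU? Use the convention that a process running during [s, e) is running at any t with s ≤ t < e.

Schedule: | idle 0-1 | A 1-5 | B 5-7 | F 7-8 | D 8-9 | E 9-13 | A 13-14 | C 14-18 |
Completion: A=14  B=7  C=18  D=9  E=13  F=8

B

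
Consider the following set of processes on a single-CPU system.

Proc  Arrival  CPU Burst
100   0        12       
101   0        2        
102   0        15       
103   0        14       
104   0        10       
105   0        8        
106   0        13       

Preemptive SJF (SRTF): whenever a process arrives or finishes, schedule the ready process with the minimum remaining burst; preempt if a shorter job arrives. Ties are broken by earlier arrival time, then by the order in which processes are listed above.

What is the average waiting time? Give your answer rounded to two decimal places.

24.00

Gantt: | 101 0-2 | 105 2-10 | 104 10-20 | 100 20-32 | 106 32-45 | 103 45-59 | 102 59-74 |
Completion: 100=32  101=2  102=74  103=59  104=20  105=10  106=45
Turnaround (C−A): 100=32  101=2  102=74  103=59  104=20  105=10  106=45
Waiting times: 100=20, 101=0, 102=59, 103=45, 104=10, 105=2, 106=32
Average waiting = (20+0+59+45+10+2+32) / 7 = 168/7 = 24.00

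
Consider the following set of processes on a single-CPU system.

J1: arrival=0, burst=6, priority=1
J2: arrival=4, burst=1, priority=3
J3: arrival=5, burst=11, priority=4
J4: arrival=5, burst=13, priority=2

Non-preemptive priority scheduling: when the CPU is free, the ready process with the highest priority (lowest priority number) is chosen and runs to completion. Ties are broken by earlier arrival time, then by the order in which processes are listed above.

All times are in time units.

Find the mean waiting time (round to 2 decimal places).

Timeline: | J1 0-6 | J4 6-19 | J2 19-20 | J3 20-31 |
Completion: J1=6  J2=20  J3=31  J4=19
Turnaround (C−A): J1=6  J2=16  J3=26  J4=14
Waiting times: J1=0, J2=15, J3=15, J4=1
Average waiting = (0+15+15+1) / 4 = 31/4 = 7.75

7.75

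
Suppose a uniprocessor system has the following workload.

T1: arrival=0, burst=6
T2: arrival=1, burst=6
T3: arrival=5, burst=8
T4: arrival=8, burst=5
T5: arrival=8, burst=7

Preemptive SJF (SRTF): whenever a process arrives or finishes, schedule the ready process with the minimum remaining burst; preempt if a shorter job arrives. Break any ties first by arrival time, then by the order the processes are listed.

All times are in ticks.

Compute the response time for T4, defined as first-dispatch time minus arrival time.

4

Timeline: | T1 0-6 | T2 6-12 | T4 12-17 | T5 17-24 | T3 24-32 |
Completion: T1=6  T2=12  T3=32  T4=17  T5=24
Response(T4) = first start − arrival = 12 − 8 = 4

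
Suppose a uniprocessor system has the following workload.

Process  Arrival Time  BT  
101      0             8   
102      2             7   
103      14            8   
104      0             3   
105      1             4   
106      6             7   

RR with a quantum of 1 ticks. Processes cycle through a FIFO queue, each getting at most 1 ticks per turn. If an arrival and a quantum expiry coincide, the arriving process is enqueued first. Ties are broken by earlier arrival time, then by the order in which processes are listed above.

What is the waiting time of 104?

Timeline: | 101 0-1 | 104 1-2 | 105 2-3 | 101 3-4 | 102 4-5 | 104 5-6 | 105 6-7 | 101 7-8 | 102 8-9 | 106 9-10 | 104 10-11 | 105 11-12 | 101 12-13 | 102 13-14 | 106 14-15 | 105 15-16 | 101 16-17 | 103 17-18 | 102 18-19 | 106 19-20 | 101 20-21 | 103 21-22 | 102 22-23 | 106 23-24 | 101 24-25 | 103 25-26 | 102 26-27 | 106 27-28 | 101 28-29 | 103 29-30 | 102 30-31 | 106 31-32 | 103 32-33 | 106 33-34 | 103 34-37 |
Completion: 101=29  102=31  103=37  104=11  105=16  106=34
Turnaround (C−A): 101=29  102=29  103=23  104=11  105=15  106=28
Waiting(104) = turnaround − burst = 11 − 3 = 8

8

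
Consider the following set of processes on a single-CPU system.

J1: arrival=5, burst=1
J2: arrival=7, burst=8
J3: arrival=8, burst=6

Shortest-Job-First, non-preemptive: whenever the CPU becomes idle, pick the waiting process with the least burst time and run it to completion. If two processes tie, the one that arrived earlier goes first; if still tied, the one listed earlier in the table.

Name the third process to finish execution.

J3

Schedule: | idle 0-5 | J1 5-6 | idle 6-7 | J2 7-15 | J3 15-21 |
Completion: J1=6  J2=15  J3=21
Finish order: J1 → J2 → J3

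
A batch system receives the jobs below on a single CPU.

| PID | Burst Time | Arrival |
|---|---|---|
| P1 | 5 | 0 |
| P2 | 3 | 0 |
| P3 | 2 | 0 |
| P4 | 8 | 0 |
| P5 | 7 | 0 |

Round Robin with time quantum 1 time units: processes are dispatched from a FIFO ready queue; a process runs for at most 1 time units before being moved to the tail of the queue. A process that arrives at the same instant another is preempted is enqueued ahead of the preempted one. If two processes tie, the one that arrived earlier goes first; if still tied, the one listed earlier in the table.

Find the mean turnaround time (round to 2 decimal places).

17.40

Schedule: | P1 0-1 | P2 1-2 | P3 2-3 | P4 3-4 | P5 4-5 | P1 5-6 | P2 6-7 | P3 7-8 | P4 8-9 | P5 9-10 | P1 10-11 | P2 11-12 | P4 12-13 | P5 13-14 | P1 14-15 | P4 15-16 | P5 16-17 | P1 17-18 | P4 18-19 | P5 19-20 | P4 20-21 | P5 21-22 | P4 22-23 | P5 23-24 | P4 24-25 |
Completion: P1=18  P2=12  P3=8  P4=25  P5=24
Turnaround (C−A): P1=18  P2=12  P3=8  P4=25  P5=24
Turnaround times: P1=18, P2=12, P3=8, P4=25, P5=24
Average turnaround = (18+12+8+25+24) / 5 = 87/5 = 17.40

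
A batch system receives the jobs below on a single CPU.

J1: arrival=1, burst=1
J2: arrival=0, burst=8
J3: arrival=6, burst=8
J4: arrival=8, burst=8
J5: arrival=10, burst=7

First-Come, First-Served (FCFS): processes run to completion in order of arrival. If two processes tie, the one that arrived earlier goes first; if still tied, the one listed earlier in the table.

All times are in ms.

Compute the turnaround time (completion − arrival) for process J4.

17

Timeline: | J2 0-8 | J1 8-9 | J3 9-17 | J4 17-25 | J5 25-32 |
Completion: J1=9  J2=8  J3=17  J4=25  J5=32
Turnaround(J4) = completion − arrival = 25 − 8 = 17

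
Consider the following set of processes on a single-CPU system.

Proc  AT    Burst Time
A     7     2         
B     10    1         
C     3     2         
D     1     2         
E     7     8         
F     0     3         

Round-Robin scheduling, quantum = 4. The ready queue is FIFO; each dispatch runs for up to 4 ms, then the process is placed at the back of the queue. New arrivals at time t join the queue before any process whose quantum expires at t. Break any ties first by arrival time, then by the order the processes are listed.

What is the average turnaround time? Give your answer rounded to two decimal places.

Timeline: | F 0-3 | D 3-5 | C 5-7 | A 7-9 | E 9-13 | B 13-14 | E 14-18 |
Completion: A=9  B=14  C=7  D=5  E=18  F=3
Turnaround (C−A): A=2  B=4  C=4  D=4  E=11  F=3
Turnaround times: A=2, B=4, C=4, D=4, E=11, F=3
Average turnaround = (2+4+4+4+11+3) / 6 = 28/6 = 4.67

4.67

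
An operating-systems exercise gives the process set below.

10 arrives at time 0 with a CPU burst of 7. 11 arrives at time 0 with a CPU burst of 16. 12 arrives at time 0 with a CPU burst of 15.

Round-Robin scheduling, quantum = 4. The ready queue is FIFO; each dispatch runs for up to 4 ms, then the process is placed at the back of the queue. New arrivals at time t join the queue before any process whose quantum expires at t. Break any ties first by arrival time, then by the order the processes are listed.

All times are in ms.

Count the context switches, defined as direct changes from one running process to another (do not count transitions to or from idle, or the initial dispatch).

Schedule: | 10 0-4 | 11 4-8 | 12 8-12 | 10 12-15 | 11 15-19 | 12 19-23 | 11 23-27 | 12 27-31 | 11 31-35 | 12 35-38 |
Completion: 10=15  11=35  12=38
Turnaround (C−A): 10=15  11=35  12=38

9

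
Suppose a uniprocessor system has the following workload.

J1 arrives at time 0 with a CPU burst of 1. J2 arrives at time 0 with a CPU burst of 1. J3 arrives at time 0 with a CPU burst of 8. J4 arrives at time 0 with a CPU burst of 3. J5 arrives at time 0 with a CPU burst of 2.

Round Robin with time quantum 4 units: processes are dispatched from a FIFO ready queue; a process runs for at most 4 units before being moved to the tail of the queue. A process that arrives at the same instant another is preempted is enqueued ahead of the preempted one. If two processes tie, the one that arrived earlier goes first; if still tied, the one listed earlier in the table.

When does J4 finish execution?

9

Timeline: | J1 0-1 | J2 1-2 | J3 2-6 | J4 6-9 | J5 9-11 | J3 11-15 |
Completion: J1=1  J2=2  J3=15  J4=9  J5=11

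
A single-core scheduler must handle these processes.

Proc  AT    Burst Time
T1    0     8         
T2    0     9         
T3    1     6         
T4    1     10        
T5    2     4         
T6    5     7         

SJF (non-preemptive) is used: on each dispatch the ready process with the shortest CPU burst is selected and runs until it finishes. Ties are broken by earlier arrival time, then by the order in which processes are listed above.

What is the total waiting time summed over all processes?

Timeline: | T1 0-8 | T5 8-12 | T3 12-18 | T6 18-25 | T2 25-34 | T4 34-44 |
Completion: T1=8  T2=34  T3=18  T4=44  T5=12  T6=25
Waiting = turnaround − burst: T1=0, T2=25, T3=11, T4=33, T5=6, T6=13
Total waiting = 0 + 25 + 11 + 33 + 6 + 13 = 88

88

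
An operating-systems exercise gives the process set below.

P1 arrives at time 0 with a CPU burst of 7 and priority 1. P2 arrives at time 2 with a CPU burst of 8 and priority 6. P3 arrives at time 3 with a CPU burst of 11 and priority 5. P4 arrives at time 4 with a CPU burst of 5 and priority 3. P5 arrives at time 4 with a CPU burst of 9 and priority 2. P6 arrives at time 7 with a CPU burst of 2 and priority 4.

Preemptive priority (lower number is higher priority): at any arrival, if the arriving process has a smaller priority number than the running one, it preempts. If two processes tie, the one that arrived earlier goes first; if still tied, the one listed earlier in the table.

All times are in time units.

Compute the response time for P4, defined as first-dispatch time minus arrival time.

12

Schedule: | P1 0-7 | P5 7-16 | P4 16-21 | P6 21-23 | P3 23-34 | P2 34-42 |
Completion: P1=7  P2=42  P3=34  P4=21  P5=16  P6=23
Response(P4) = first start − arrival = 16 − 4 = 12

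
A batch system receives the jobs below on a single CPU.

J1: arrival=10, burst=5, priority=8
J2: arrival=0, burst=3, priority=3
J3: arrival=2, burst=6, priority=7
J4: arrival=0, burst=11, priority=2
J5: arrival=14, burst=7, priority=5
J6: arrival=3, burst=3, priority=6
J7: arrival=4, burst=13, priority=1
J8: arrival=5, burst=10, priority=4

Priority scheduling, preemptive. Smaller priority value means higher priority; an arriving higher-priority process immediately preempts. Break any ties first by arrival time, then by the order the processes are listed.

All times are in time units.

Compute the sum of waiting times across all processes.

211

Timeline: | J4 0-4 | J7 4-17 | J4 17-24 | J2 24-27 | J8 27-37 | J5 37-44 | J6 44-47 | J3 47-53 | J1 53-58 |
Completion: J1=58  J2=27  J3=53  J4=24  J5=44  J6=47  J7=17  J8=37
Waiting = turnaround − burst: J1=43, J2=24, J3=45, J4=13, J5=23, J6=41, J7=0, J8=22
Total waiting = 43 + 24 + 45 + 13 + 23 + 41 + 0 + 22 = 211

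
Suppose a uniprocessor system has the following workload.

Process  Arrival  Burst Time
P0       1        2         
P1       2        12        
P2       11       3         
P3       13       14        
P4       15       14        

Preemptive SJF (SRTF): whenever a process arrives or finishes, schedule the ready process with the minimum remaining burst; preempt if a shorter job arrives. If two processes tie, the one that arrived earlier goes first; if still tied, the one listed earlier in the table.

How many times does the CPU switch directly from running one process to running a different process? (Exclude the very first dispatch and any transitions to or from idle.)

Schedule: | idle 0-1 | P0 1-3 | P1 3-11 | P2 11-14 | P1 14-18 | P3 18-32 | P4 32-46 |
Completion: P0=3  P1=18  P2=14  P3=32  P4=46
Turnaround (C−A): P0=2  P1=16  P2=3  P3=19  P4=31

5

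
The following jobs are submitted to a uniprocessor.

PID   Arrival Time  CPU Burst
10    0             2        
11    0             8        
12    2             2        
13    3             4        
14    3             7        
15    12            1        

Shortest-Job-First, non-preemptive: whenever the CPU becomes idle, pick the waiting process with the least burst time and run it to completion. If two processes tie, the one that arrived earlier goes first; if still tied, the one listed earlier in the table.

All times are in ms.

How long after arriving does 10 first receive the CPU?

0

Timeline: | 10 0-2 | 12 2-4 | 13 4-8 | 14 8-15 | 15 15-16 | 11 16-24 |
Completion: 10=2  11=24  12=4  13=8  14=15  15=16
Response(10) = first start − arrival = 0 − 0 = 0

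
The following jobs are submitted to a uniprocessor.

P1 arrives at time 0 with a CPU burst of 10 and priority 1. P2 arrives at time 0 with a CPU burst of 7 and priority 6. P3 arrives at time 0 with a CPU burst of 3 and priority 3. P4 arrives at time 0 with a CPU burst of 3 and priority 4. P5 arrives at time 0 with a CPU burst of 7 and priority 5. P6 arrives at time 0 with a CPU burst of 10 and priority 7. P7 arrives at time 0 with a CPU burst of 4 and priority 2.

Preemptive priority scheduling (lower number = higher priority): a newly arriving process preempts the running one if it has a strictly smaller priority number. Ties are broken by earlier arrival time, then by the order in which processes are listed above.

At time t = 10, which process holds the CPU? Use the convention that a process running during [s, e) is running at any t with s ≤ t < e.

Schedule: | P1 0-10 | P7 10-14 | P3 14-17 | P4 17-20 | P5 20-27 | P2 27-34 | P6 34-44 |
Completion: P1=10  P2=34  P3=17  P4=20  P5=27  P6=44  P7=14
Turnaround (C−A): P1=10  P2=34  P3=17  P4=20  P5=27  P6=44  P7=14

P7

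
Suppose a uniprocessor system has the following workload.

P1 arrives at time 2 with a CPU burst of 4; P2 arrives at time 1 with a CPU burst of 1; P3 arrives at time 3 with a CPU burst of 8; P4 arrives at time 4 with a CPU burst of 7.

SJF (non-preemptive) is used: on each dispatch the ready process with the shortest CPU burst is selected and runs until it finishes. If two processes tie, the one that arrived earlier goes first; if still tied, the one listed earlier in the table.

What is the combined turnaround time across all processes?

32

Gantt: | idle 0-1 | P2 1-2 | P1 2-6 | P4 6-13 | P3 13-21 |
Completion: P1=6  P2=2  P3=21  P4=13
Turnaround (C−A): P1=4  P2=1  P3=18  P4=9
Turnaround = completion − arrival: P1=4, P2=1, P3=18, P4=9
Total turnaround = 4 + 1 + 18 + 9 = 32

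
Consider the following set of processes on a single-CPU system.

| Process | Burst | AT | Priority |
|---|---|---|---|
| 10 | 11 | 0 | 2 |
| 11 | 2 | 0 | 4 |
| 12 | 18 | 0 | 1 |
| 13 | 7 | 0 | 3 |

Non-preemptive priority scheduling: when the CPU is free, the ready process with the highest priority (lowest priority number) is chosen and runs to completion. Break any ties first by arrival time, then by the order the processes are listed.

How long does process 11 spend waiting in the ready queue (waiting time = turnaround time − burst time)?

36

Gantt: | 12 0-18 | 10 18-29 | 13 29-36 | 11 36-38 |
Completion: 10=29  11=38  12=18  13=36
Turnaround (C−A): 10=29  11=38  12=18  13=36
Waiting(11) = turnaround − burst = 38 − 2 = 36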